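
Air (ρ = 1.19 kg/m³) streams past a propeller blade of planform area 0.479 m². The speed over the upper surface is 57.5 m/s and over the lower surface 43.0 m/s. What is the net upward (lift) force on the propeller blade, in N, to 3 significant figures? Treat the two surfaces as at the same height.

F = 415 N

The faster flow above has the lower pressure; Bernoulli (same height) gives ΔP = ½ρ(v_up² − v_low²).
ΔP = ½·1.19·(57.5² − 43.0²) = 867 Pa.
Lift = ΔP · A = 867 × 0.479 = 415 N.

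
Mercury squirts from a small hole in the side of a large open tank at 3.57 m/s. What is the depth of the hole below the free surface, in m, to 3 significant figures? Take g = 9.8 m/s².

Torricelli: v = √(2gh), so h = v²/(2g).
h = 3.57²/(2·9.8) = 12.7/19.60 = 0.650 m.

h ≈ 0.650 m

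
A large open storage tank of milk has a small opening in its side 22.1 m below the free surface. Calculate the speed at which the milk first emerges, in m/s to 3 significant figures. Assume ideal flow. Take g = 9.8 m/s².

With the surface at rest and both surface and jet at atmospheric pressure, Bernoulli gives ρg h = ½ρv², so v = √(2gh) = √(2·9.8·22.1) = 20.8 m/s.

20.8 m/s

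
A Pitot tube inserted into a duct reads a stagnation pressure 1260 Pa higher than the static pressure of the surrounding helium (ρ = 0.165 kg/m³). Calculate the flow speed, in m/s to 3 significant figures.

The dynamic pressure equals the rise in static pressure at the stagnation point: ΔP = ½ρv².
v = √(2ΔP/ρ) = √(2·1260/0.165) = 124 m/s.

v ≈ 124 m/s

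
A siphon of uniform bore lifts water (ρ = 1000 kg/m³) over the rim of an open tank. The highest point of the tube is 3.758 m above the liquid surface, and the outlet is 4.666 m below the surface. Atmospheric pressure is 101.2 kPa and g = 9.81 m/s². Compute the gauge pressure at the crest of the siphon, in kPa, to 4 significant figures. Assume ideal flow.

Bernoulli surface→outlet gives ½v² = g·h_out, so v = √(2·9.81·4.666) = 9.568 m/s.
Continuity keeps v the same throughout the tube; from surface to crest, P_atm + 0 = P_top + ½ρv² + ρg·h_top.
P_top = 101200 − ½·1000·9.568² − 1000·9.81·3.758 = 18560 Pa. So P_gauge = P_top − P_atm = -82640 Pa.

-82.64 kPa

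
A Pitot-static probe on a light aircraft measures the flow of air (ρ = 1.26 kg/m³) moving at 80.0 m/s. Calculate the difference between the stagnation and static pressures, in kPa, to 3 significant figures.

The dynamic pressure equals the rise in static pressure at the stagnation point: ΔP = ½ρv².
ΔP = ½·1.26·80.0² = 4030 Pa.

ΔP = 4.03 kPa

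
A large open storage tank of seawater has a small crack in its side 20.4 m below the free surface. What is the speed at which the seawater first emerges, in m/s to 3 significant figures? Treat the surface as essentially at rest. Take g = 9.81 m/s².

v ≈ 20.0 m/s

With the surface at rest and both surface and jet at atmospheric pressure, Bernoulli gives ρg h = ½ρv², so v = √(2gh) = √(2·9.81·20.4) = 20.0 m/s.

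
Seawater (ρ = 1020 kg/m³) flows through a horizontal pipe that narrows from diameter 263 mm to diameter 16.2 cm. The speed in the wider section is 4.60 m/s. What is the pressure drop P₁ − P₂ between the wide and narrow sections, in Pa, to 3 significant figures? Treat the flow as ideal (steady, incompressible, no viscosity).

Continuity gives A₁v₁ = A₂v₂, so v₂ = (543 cm²)/(206 cm²) × 4.60 m/s = 12.1 m/s.
The pipe is horizontal, so Bernoulli reduces to P₁ + ½ρv₁² = P₂ + ½ρv₂².
P₁ − P₂ = ½·1020·(12.1² − 4.60²) = ½·1020·126 = 64200 Pa.

ΔP ≈ 64200 Pa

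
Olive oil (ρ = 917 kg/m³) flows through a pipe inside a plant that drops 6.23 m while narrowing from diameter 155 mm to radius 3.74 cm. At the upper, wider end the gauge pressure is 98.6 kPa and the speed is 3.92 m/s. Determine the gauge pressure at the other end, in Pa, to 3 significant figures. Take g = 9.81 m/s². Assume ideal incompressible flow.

The volume flow rate is constant, so v₂ = (A₁/A₂)v₁ = (189/43.9)·3.92 = 16.8 m/s.
Energy conservation along the streamline gives P₂ = P₁ − ½ρ(v₂² − v₁²) − ρg(h₂ − h₁).
P₂ = 98600 + ½·917·(3.92² − 16.8²) − 917·9.81·(−6.23) = 98600 + (-123000) − (-56000) = 31800 Pa.

P₂ ≈ 31800 Pa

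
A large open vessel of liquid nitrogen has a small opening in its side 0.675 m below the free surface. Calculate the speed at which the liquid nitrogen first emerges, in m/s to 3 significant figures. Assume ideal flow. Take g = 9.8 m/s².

Bernoulli from surface to hole (P equal, v_surface ≈ 0): v = √(2gh) = √(2×9.8×0.675) = 3.64 m/s.

v ≈ 3.64 m/s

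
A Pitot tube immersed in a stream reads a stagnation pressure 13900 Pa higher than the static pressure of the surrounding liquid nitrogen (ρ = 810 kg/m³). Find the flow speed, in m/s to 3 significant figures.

At the stagnation point the flow is brought to rest, so Bernoulli gives P_stag − P_static = ½ρv².
v = √(2ΔP/ρ) = √(2·13900/810) = 5.86 m/s.

v ≈ 5.86 m/s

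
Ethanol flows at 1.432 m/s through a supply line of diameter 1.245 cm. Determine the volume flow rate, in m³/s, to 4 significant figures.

Q = 0.0001743 m³/s

Q = A·v = 0.0001217 m² × 1.432 m/s = 0.0001743 m³/s.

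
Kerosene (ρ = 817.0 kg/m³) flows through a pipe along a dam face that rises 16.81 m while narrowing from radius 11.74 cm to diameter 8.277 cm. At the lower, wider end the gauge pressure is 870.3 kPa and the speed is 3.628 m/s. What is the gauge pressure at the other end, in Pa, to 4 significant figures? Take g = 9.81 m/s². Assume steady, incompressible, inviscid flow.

392700 Pa

The volume flow rate is constant, so v₂ = (A₁/A₂)v₁ = (433.0/53.81)·3.628 = 29.20 m/s.
Energy conservation along the streamline gives P₂ = P₁ − ½ρ(v₂² − v₁²) − ρg(h₂ − h₁).
P₂ = 870300 + ½·817.0·(3.628² − 29.20²) − 817.0·9.81·(+16.81) = 870300 + (-342800) − (134700) = 392700 Pa.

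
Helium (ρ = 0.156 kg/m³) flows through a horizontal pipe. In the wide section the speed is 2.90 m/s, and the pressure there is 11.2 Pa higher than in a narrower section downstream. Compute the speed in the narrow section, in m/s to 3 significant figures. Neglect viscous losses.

Along the level pipe P + ½ρv² is conserved, hence v₂² = v₁² + 2(P₁ − P₂)/ρ.
v₂ = √(2.90² + 2·11.2/0.156) = √(8.41 + 144) = 12.3 m/s.

v₂ ≈ 12.3 m/s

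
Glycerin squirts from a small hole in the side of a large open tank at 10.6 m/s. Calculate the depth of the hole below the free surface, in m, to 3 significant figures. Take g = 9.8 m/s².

Torricelli: v = √(2gh), so h = v²/(2g).
h = 10.6²/(2·9.8) = 112/19.60 = 5.73 m.

h ≈ 5.73 m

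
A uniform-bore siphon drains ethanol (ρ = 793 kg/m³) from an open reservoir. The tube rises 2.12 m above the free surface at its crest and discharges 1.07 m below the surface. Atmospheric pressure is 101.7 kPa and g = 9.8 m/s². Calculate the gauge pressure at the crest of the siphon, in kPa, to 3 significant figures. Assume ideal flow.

P_gauge ≈ -24.8 kPa

Bernoulli surface→outlet gives ½v² = g·h_out, so v = √(2·9.8·1.07) = 4.58 m/s.
Continuity keeps v the same throughout the tube; from surface to crest, P_atm + 0 = P_top + ½ρv² + ρg·h_top.
P_top = 101700 − ½·793·4.58² − 793·9.8·2.12 = 76900 Pa. So P_gauge = P_top − P_atm = -24800 Pa.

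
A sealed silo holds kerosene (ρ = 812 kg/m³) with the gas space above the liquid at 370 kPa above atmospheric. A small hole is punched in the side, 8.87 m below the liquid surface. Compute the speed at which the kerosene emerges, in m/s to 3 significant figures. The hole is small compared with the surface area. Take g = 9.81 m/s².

Take point 1 at the surface (v₁ ≈ 0) and point 2 at the hole (at atmospheric pressure). Bernoulli: P₁ + ρg h = P_atm + ½ρv₂².
With P₁ − P_atm = 370000 Pa, v₂ = √(2gh + 2ΔP/ρ) = √(2·9.81·8.87 + 2·370000/812) = 32.9 m/s.

v ≈ 32.9 m/s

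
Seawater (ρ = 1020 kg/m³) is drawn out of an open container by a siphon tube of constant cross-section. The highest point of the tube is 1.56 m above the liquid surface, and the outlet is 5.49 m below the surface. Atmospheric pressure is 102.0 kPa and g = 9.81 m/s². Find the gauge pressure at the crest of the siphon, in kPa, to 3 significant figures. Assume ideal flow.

From the surface to the outlet (both open to atmosphere, surface at rest): v = √(2g·h_out) = √(2·9.81·5.49) = 10.4 m/s.
Continuity keeps v the same throughout the tube; from surface to crest, P_atm + 0 = P_top + ½ρv² + ρg·h_top.
P_top = 102000 − ½·1020·10.4² − 1020·9.81·1.56 = 31500 Pa. So P_gauge = P_top − P_atm = -70500 Pa.

-70.5 kPa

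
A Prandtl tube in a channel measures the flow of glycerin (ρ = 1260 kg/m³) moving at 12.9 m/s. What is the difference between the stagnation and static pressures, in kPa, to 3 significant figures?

Bernoulli between the free stream and the stagnation point: ½ρv² = P_stag − P_static.
ΔP = ½·1260·12.9² = 105000 Pa.

ΔP ≈ 105 kPa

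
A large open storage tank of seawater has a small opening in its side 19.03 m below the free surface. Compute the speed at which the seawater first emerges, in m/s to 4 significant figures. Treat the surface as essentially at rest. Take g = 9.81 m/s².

v = 19.32 m/s

Bernoulli from surface to hole (P equal, v_surface ≈ 0): v = √(2gh) = √(2×9.81×19.03) = 19.32 m/s.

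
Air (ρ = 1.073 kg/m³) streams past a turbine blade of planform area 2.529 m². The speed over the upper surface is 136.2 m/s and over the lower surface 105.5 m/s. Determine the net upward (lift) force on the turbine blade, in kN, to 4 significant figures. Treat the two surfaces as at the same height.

The faster flow above has the lower pressure; Bernoulli (same height) gives ΔP = ½ρ(v_up² − v_low²).
ΔP = ½·1.073·(136.2² − 105.5²) = 3981 Pa.
Lift = ΔP · A = 3981 × 2.529 = 10070 N.

F ≈ 10.07 kN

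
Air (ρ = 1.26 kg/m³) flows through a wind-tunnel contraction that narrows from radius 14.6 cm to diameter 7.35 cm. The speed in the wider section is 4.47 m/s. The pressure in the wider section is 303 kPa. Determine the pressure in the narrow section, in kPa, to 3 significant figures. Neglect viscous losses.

By continuity, v₂ = v₁·A₁/A₂ = 4.47·(670/42.4) = 70.6 m/s.
Bernoulli (h₁ = h₂): P₁ − P₂ = ½ρ(v₂² − v₁²).
P₂ = P₁ − ½ρ(v₂² − v₁²) = 303000 − ½·1.26·(70.6² − 4.47²) = 303000 − 3120 = 300000 Pa.

300 kPa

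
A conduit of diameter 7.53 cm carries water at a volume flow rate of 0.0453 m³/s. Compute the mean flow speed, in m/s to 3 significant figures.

Q = 0.0453 m³/s = 0.0453 m³/s.
v = Q/A = 0.0453 / 0.00445 = 10.2 m/s.

v = 10.2 m/s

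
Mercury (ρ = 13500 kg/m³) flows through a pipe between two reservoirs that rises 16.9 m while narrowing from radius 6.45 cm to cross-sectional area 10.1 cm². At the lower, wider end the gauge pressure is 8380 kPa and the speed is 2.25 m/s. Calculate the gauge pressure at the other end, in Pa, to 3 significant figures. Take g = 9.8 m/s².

P₂ ≈ 456000 Pa

Continuity gives A₁v₁ = A₂v₂, so v₂ = (131 cm²)/(10.1 cm²) × 2.25 m/s = 29.1 m/s.
Energy conservation along the streamline gives P₂ = P₁ − ½ρ(v₂² − v₁²) − ρg(h₂ − h₁).
P₂ = 8380000 + ½·13500·(2.25² − 29.1²) − 13500·9.8·(+16.9) = 8380000 + (-5690000) − (2240000) = 456000 Pa.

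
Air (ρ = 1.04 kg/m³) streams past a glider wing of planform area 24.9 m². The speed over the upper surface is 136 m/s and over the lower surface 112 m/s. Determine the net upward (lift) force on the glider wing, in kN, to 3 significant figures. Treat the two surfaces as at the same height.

77.1 kN

With equal heights on the two surfaces, Bernoulli gives P_lower − P_upper = ½ρ(v_upper² − v_lower²).
ΔP = ½·1.04·(136² − 112²) = 3100 Pa.
Lift = ΔP · A = 3100 × 24.9 = 77100 N.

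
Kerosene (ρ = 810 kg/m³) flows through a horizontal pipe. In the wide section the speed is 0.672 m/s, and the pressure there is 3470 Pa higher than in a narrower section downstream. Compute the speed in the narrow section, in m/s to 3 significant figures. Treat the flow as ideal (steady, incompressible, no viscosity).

3.00 m/s

Horizontal Bernoulli: P₁ + ½ρv₁² = P₂ + ½ρv₂², so v₂² = v₁² + 2(P₁ − P₂)/ρ.
v₂ = √(0.672² + 2·3470/810) = √(0.452 + 8.57) = 3.00 m/s.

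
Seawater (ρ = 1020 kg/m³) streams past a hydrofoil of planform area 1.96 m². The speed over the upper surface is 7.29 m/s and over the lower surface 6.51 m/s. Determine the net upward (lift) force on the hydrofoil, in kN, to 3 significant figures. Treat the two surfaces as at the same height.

10.8 kN

From P + ½ρv² = const at equal height, P_low − P_up = ½ρ(v_up² − v_low²).
ΔP = ½·1020·(7.29² − 6.51²) = 5490 Pa.
Lift = ΔP · A = 5490 × 1.96 = 10800 N.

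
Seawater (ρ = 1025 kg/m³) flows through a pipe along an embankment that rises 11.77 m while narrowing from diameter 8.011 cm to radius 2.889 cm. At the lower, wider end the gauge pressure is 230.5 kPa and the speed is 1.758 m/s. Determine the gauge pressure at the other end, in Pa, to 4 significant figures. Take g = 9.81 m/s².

P₂ = 107900 Pa

The volume flow rate is constant, so v₂ = (A₁/A₂)v₁ = (50.40/26.22)·1.758 = 3.379 m/s.
Energy conservation along the streamline gives P₂ = P₁ − ½ρ(v₂² − v₁²) − ρg(h₂ − h₁).
P₂ = 230500 + ½·1025·(1.758² − 3.379²) − 1025·9.81·(+11.77) = 230500 + (-4269) − (118400) = 107900 Pa.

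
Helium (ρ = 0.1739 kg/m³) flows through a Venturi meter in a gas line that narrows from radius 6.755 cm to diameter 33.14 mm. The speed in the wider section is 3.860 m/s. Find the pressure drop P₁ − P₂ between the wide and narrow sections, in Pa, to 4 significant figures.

356.5 Pa

By continuity, v₂ = v₁·A₁/A₂ = 3.860·(143.4/8.626) = 64.15 m/s.
Bernoulli (h₁ = h₂): P₁ − P₂ = ½ρ(v₂² − v₁²).
P₁ − P₂ = ½·0.1739·(64.15² − 3.860²) = ½·0.1739·4100 = 356.5 Pa.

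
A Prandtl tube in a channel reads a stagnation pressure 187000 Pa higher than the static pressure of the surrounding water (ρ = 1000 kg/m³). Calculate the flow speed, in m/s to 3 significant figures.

The dynamic pressure equals the rise in static pressure at the stagnation point: ΔP = ½ρv².
v = √(2ΔP/ρ) = √(2·187000/1000) = 19.3 m/s.

v ≈ 19.3 m/s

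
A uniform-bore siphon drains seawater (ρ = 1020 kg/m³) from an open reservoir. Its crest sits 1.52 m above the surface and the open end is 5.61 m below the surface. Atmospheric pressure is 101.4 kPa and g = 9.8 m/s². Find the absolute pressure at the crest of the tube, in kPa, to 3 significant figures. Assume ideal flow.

P_top ≈ 30.1 kPa

Bernoulli surface→outlet gives ½v² = g·h_out, so v = √(2·9.8·5.61) = 10.5 m/s.
The bore is uniform, so the speed at the crest is the same v. Bernoulli surface→crest: P_atm = P_top + ½ρv² + ρg·h_top.
P_top = 101400 − ½·1020·10.5² − 1020·9.8·1.52 = 30100 Pa.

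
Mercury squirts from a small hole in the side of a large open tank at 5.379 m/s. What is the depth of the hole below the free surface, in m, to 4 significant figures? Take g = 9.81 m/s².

h = 1.475 m

For a small hole in a large open tank, ½v² = gh, giving h = v²/(2g).
h = 5.379²/(2·9.81) = 28.93/19.62 = 1.475 m.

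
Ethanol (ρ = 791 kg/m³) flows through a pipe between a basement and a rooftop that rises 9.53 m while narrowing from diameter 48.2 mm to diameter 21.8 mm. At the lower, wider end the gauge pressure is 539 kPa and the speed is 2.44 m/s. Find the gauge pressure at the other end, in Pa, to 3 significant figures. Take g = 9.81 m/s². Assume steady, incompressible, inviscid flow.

The volume flow rate is constant, so v₂ = (A₁/A₂)v₁ = (18.2/3.73)·2.44 = 11.9 m/s.
Energy conservation along the streamline gives P₂ = P₁ − ½ρ(v₂² − v₁²) − ρg(h₂ − h₁).
P₂ = 539000 + ½·791·(2.44² − 11.9²) − 791·9.81·(+9.53) = 539000 + (-53900) − (74000) = 411000 Pa.

P₂ ≈ 411000 Pa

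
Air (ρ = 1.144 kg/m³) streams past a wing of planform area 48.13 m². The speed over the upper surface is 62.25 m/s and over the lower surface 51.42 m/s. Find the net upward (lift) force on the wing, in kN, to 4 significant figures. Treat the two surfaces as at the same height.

F ≈ 33.89 kN

From P + ½ρv² = const at equal height, P_low − P_up = ½ρ(v_up² − v_low²).
ΔP = ½·1.144·(62.25² − 51.42²) = 704.2 Pa.
Lift = ΔP · A = 704.2 × 48.13 = 33890 N.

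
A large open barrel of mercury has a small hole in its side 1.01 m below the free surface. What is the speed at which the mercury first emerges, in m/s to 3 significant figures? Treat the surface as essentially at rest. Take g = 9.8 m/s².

The surface is effectively still and both ends are open, so ½v² = gh and v = √(2·9.8·1.01) = 4.45 m/s.

4.45 m/s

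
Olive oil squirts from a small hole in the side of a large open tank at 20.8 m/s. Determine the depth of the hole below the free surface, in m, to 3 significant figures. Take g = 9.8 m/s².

h = 22.1 m

Inverting v = √(2gh) gives h = v² / 2g.
h = 20.8²/(2·9.8) = 433/19.60 = 22.1 m.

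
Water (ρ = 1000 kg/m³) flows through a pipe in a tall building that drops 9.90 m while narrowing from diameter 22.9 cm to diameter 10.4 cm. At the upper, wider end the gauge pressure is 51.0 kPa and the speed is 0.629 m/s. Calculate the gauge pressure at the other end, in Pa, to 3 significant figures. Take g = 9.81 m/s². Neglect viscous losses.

Continuity gives A₁v₁ = A₂v₂, so v₂ = (412 cm²)/(84.9 cm²) × 0.629 m/s = 3.05 m/s.
Energy conservation along the streamline gives P₂ = P₁ − ½ρ(v₂² − v₁²) − ρg(h₂ − h₁).
P₂ = 51000 + ½·1000·(0.629² − 3.05²) − 1000·9.81·(−9.90) = 51000 + (-4450) − (-97100) = 144000 Pa.

P₂ ≈ 144000 Pa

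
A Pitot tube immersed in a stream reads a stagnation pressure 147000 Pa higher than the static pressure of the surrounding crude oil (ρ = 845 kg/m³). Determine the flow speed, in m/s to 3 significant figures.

v ≈ 18.7 m/s

The dynamic pressure equals the rise in static pressure at the stagnation point: ΔP = ½ρv².
v = √(2ΔP/ρ) = √(2·147000/845) = 18.7 m/s.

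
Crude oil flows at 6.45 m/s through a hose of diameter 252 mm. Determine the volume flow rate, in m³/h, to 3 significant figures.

Q ≈ 1160 m³/h

Q = A·v = 0.0499 m² × 6.45 m/s = 0.322 m³/s.
Converting: 0.322 m³/s × 3600 = 1160 m³/h.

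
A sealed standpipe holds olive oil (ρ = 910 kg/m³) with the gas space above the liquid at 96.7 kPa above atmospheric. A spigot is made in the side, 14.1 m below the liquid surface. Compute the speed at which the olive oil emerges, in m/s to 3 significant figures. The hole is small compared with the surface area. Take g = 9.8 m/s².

v ≈ 22.1 m/s

Take point 1 at the surface (v₁ ≈ 0) and point 2 at the hole (at atmospheric pressure). Bernoulli: P₁ + ρg h = P_atm + ½ρv₂².
With P₁ − P_atm = 96700 Pa, v₂ = √(2gh + 2ΔP/ρ) = √(2·9.8·14.1 + 2·96700/910) = 22.1 m/s.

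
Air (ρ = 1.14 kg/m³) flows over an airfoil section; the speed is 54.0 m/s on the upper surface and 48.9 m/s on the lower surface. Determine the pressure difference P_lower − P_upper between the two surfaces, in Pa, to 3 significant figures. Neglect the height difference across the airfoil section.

ΔP = 299 Pa

Bernoulli (same height): P_lower − P_upper = ½ρ(v_upper² − v_lower²).
ΔP = ½·1.14·(54.0² − 48.9²) = 299 Pa.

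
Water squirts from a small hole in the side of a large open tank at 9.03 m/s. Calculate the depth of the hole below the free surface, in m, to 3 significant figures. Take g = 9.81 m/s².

h ≈ 4.16 m

For a small hole in a large open tank, ½v² = gh, giving h = v²/(2g).
h = 9.03²/(2·9.81) = 81.5/19.62 = 4.16 m.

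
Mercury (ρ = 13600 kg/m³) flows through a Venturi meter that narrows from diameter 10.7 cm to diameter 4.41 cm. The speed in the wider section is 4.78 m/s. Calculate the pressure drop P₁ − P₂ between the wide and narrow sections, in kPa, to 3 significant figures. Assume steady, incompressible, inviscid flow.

Mass conservation (A₁v₁ = A₂v₂) gives v₂ = 4.78 × 89.9/15.3 = 28.1 m/s.
The pipe is horizontal, so Bernoulli reduces to P₁ + ½ρv₁² = P₂ + ½ρv₂².
P₁ − P₂ = ½·13600·(28.1² − 4.78²) = ½·13600·769 = 5230000 Pa.

5230 kPa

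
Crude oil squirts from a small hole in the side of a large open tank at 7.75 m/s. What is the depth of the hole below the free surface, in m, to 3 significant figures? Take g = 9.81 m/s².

h ≈ 3.06 m

Torricelli: v = √(2gh), so h = v²/(2g).
h = 7.75²/(2·9.81) = 60.1/19.62 = 3.06 m.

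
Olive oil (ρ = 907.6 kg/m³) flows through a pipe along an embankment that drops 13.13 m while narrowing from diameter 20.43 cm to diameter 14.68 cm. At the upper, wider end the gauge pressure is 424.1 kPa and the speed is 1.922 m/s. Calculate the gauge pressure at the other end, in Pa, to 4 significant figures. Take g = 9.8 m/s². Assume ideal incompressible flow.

Mass conservation (A₁v₁ = A₂v₂) gives v₂ = 1.922 × 327.8/169.3 = 3.723 m/s.
Energy conservation along the streamline gives P₂ = P₁ − ½ρ(v₂² − v₁²) − ρg(h₂ − h₁).
P₂ = 424100 + ½·907.6·(1.922² − 3.723²) − 907.6·9.8·(−13.13) = 424100 + (-4612) − (-116800) = 536300 Pa.

536300 Pa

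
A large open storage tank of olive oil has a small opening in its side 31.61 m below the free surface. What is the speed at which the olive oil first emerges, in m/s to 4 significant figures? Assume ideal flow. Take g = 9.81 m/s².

v ≈ 24.90 m/s

Torricelli's result v = √(2gh) gives v = √(2·9.81·31.61) = 24.90 m/s.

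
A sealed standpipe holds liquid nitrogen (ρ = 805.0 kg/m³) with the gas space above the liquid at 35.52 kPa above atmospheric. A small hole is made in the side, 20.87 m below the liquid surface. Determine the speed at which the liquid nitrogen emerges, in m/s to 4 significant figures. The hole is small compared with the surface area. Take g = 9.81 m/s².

Take point 1 at the surface (v₁ ≈ 0) and point 2 at the hole (at atmospheric pressure). Bernoulli: P₁ + ρg h = P_atm + ½ρv₂².
With P₁ − P_atm = 35520 Pa, v₂ = √(2gh + 2ΔP/ρ) = √(2·9.81·20.87 + 2·35520/805.0) = 22.31 m/s.

22.31 m/s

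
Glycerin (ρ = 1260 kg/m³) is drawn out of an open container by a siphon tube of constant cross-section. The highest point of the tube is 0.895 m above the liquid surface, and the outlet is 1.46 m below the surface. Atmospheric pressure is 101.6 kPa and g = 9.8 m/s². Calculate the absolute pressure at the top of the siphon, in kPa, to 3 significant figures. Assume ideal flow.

72.5 kPa

The outlet speed comes from Torricelli: v = √(2g·1.46) = 5.35 m/s.
The bore is uniform, so the speed at the crest is the same v. Bernoulli surface→crest: P_atm = P_top + ½ρv² + ρg·h_top.
P_top = 101600 − ½·1260·5.35² − 1260·9.8·0.895 = 72500 Pa.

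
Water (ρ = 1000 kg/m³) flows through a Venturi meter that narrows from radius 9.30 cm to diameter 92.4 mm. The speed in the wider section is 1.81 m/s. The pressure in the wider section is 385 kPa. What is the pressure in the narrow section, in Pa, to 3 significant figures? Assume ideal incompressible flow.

Mass conservation (A₁v₁ = A₂v₂) gives v₂ = 1.81 × 272/67.1 = 7.33 m/s.
Bernoulli (h₁ = h₂): P₁ − P₂ = ½ρ(v₂² − v₁²).
P₂ = P₁ − ½ρ(v₂² − v₁²) = 385000 − ½·1000·(7.33² − 1.81²) = 385000 − 25300 = 360000 Pa.

P₂ = 360000 Pa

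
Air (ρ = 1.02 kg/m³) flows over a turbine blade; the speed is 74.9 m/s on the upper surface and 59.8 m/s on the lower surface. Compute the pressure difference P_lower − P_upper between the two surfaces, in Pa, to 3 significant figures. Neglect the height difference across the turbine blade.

ΔP ≈ 1040 Pa

Bernoulli (same height): P_lower − P_upper = ½ρ(v_upper² − v_lower²).
ΔP = ½·1.02·(74.9² − 59.8²) = 1040 Pa.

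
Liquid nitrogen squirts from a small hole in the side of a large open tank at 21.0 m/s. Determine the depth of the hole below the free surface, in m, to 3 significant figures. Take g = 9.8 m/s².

Torricelli: v = √(2gh), so h = v²/(2g).
h = 21.0²/(2·9.8) = 441/19.60 = 22.5 m.

h ≈ 22.5 m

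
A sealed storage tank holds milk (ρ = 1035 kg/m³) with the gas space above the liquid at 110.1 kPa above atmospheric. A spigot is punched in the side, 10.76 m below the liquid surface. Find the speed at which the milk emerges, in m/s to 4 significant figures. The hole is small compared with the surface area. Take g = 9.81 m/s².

20.59 m/s

Take point 1 at the surface (v₁ ≈ 0) and point 2 at the hole (at atmospheric pressure). Bernoulli: P₁ + ρg h = P_atm + ½ρv₂².
With P₁ − P_atm = 110100 Pa, v₂ = √(2gh + 2ΔP/ρ) = √(2·9.81·10.76 + 2·110100/1035) = 20.59 m/s.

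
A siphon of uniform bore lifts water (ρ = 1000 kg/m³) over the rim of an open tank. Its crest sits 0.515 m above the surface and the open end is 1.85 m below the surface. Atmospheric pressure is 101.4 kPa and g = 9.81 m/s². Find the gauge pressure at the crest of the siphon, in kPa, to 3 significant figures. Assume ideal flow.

From the surface to the outlet (both open to atmosphere, surface at rest): v = √(2g·h_out) = √(2·9.81·1.85) = 6.02 m/s.
Continuity keeps v the same throughout the tube; from surface to crest, P_atm + 0 = P_top + ½ρv² + ρg·h_top.
P_top = 101400 − ½·1000·6.02² − 1000·9.81·0.515 = 78200 Pa. So P_gauge = P_top − P_atm = -23200 Pa.

P_gauge ≈ -23.2 kPa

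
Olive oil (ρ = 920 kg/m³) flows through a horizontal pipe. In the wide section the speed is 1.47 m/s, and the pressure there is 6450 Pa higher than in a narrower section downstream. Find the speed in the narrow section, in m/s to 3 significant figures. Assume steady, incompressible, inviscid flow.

4.02 m/s

With h₁ = h₂, rearranging Bernoulli gives v₂ = √(v₁² + 2ΔP/ρ).
v₂ = √(1.47² + 2·6450/920) = √(2.16 + 14.0) = 4.02 m/s.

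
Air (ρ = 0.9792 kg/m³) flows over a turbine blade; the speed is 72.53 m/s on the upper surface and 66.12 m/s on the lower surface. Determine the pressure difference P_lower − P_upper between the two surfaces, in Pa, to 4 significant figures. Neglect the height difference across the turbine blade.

ΔP ≈ 435.1 Pa

Bernoulli (same height): P_lower − P_upper = ½ρ(v_upper² − v_lower²).
ΔP = ½·0.9792·(72.53² − 66.12²) = 435.1 Pa.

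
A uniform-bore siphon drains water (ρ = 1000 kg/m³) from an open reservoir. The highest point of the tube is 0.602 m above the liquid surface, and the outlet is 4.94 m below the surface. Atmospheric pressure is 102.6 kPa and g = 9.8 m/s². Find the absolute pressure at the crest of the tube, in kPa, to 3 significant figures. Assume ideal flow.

P_top ≈ 48.3 kPa

Bernoulli surface→outlet gives ½v² = g·h_out, so v = √(2·9.8·4.94) = 9.84 m/s.
The bore is uniform, so the speed at the crest is the same v. Bernoulli surface→crest: P_atm = P_top + ½ρv² + ρg·h_top.
P_top = 102600 − ½·1000·9.84² − 1000·9.8·0.602 = 48300 Pa.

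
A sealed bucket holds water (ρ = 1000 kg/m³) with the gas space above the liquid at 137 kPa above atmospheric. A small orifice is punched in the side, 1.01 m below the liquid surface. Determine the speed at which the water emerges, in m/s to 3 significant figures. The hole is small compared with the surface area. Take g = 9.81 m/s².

v ≈ 17.1 m/s

Take point 1 at the surface (v₁ ≈ 0) and point 2 at the hole (at atmospheric pressure). Bernoulli: P₁ + ρg h = P_atm + ½ρv₂².
With P₁ − P_atm = 137000 Pa, v₂ = √(2gh + 2ΔP/ρ) = √(2·9.81·1.01 + 2·137000/1000) = 17.1 m/s.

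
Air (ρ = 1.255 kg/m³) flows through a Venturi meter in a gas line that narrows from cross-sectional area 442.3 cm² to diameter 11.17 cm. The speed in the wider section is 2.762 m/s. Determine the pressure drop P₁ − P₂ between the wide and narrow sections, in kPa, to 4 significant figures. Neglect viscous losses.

Mass conservation (A₁v₁ = A₂v₂) gives v₂ = 2.762 × 442.3/97.99 = 12.47 m/s.
With no height change, Bernoulli's equation is P₁ + ½ρv₁² = P₂ + ½ρv₂².
P₁ − P₂ = ½·1.255·(12.47² − 2.762²) = ½·1.255·147.8 = 92.74 Pa.

ΔP ≈ 0.09274 kPa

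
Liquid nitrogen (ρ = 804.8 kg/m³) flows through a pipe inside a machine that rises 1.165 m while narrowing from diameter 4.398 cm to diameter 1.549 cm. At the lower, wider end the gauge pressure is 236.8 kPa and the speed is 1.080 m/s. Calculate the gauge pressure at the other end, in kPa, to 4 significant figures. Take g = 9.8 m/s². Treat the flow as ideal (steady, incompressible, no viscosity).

Continuity gives A₁v₁ = A₂v₂, so v₂ = (15.19 cm²)/(1.884 cm²) × 1.080 m/s = 8.706 m/s.
Applying Bernoulli between the two ends and solving for P₂: P₂ = P₁ + ½ρ(v₁² − v₂²) − ρgΔh.
P₂ = 236800 + ½·804.8·(1.080² − 8.706²) − 804.8·9.8·(+1.165) = 236800 + (-30030) − (9188) = 197600 Pa.

197.6 kPa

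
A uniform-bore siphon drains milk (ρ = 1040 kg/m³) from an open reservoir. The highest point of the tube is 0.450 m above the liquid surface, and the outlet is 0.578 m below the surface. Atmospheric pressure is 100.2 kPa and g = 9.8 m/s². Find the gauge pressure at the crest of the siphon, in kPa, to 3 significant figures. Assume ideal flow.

P_gauge ≈ -10.5 kPa

From the surface to the outlet (both open to atmosphere, surface at rest): v = √(2g·h_out) = √(2·9.8·0.578) = 3.37 m/s.
The bore is uniform, so the speed at the crest is the same v. Bernoulli surface→crest: P_atm = P_top + ½ρv² + ρg·h_top.
P_top = 100200 − ½·1040·3.37² − 1040·9.8·0.450 = 89700 Pa. So P_gauge = P_top − P_atm = -10500 Pa.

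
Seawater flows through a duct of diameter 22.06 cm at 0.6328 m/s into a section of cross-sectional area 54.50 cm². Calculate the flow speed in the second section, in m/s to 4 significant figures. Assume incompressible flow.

Mass conservation (A₁v₁ = A₂v₂) gives v₂ = 0.6328 × 382.2/54.50 = 4.438 m/s.

v₂ ≈ 4.438 m/s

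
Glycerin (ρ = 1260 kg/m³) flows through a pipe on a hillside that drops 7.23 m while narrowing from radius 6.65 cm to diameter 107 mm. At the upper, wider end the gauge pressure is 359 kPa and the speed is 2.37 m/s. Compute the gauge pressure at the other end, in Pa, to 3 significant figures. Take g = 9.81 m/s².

P₂ = 443000 Pa

Continuity gives A₁v₁ = A₂v₂, so v₂ = (139 cm²)/(89.9 cm²) × 2.37 m/s = 3.66 m/s.
Bernoulli: P₁ + ½ρv₁² + ρg h₁ = P₂ + ½ρv₂² + ρg h₂, so P₂ = P₁ + ½ρ(v₁² − v₂²) − ρg(h₂ − h₁).
P₂ = 359000 + ½·1260·(2.37² − 3.66²) − 1260·9.81·(−7.23) = 359000 + (-4910) − (-89400) = 443000 Pa.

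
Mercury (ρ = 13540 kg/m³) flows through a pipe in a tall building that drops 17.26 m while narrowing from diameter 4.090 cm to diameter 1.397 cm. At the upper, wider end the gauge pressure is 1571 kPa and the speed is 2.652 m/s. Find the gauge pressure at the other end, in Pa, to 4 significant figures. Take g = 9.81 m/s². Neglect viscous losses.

Continuity gives A₁v₁ = A₂v₂, so v₂ = (13.14 cm²)/(1.533 cm²) × 2.652 m/s = 22.73 m/s.
Applying Bernoulli between the two ends and solving for P₂: P₂ = P₁ + ½ρ(v₁² − v₂²) − ρgΔh.
P₂ = 1571000 + ½·13540·(2.652² − 22.73²) − 13540·9.81·(−17.26) = 1571000 + (-3451000) − (-2293000) = 413000 Pa.

P₂ ≈ 413000 Pa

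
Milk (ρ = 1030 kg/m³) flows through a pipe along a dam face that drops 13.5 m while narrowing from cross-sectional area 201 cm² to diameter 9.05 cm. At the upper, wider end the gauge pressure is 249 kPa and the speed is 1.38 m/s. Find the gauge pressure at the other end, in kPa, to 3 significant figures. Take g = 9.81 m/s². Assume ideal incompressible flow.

By continuity, v₂ = v₁·A₁/A₂ = 1.38·(201/64.3) = 4.31 m/s.
Bernoulli: P₁ + ½ρv₁² + ρg h₁ = P₂ + ½ρv₂² + ρg h₂, so P₂ = P₁ + ½ρ(v₁² − v₂²) − ρg(h₂ − h₁).
P₂ = 249000 + ½·1030·(1.38² − 4.31²) − 1030·9.81·(−13.5) = 249000 + (-8600) − (-136000) = 377000 Pa.

P₂ = 377 kPa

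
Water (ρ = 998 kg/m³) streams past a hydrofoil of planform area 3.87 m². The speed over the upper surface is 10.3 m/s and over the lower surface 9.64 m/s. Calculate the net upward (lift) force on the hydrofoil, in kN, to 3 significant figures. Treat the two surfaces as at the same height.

F ≈ 25.4 kN

From P + ½ρv² = const at equal height, P_low − P_up = ½ρ(v_up² − v_low²).
ΔP = ½·998·(10.3² − 9.64²) = 6570 Pa.
Lift = ΔP · A = 6570 × 3.87 = 25400 N.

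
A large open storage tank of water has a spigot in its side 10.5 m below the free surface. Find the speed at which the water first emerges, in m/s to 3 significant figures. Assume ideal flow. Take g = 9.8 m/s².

Torricelli's result v = √(2gh) gives v = √(2·9.8·10.5) = 14.3 m/s.

v ≈ 14.3 m/s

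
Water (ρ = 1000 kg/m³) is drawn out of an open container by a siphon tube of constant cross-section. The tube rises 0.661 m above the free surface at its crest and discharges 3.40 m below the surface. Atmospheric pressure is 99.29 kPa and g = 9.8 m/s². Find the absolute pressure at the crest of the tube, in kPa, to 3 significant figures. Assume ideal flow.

The outlet speed comes from Torricelli: v = √(2g·3.40) = 8.16 m/s.
With constant cross-section the crest speed equals v; applying Bernoulli from the surface up to the crest, P_top = P_atm − ½ρv² − ρg·h_top.
P_top = 99290 − ½·1000·8.16² − 1000·9.8·0.661 = 59500 Pa.

P_top = 59.5 kPa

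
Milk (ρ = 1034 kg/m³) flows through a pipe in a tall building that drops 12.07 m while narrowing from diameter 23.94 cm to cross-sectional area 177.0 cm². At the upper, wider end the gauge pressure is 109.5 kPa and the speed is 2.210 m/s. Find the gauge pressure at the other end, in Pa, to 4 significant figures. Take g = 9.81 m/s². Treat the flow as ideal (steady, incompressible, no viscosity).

By continuity, v₂ = v₁·A₁/A₂ = 2.210·(450.1/177.0) = 5.620 m/s.
Bernoulli: P₁ + ½ρv₁² + ρg h₁ = P₂ + ½ρv₂² + ρg h₂, so P₂ = P₁ + ½ρ(v₁² − v₂²) − ρg(h₂ − h₁).
P₂ = 109500 + ½·1034·(2.210² − 5.620²) − 1034·9.81·(−12.07) = 109500 + (-13810) − (-122400) = 218100 Pa.

P₂ = 218100 Pa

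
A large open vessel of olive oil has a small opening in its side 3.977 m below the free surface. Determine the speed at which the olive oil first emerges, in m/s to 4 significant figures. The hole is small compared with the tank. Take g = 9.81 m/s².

Bernoulli from surface to hole (P equal, v_surface ≈ 0): v = √(2gh) = √(2×9.81×3.977) = 8.833 m/s.

v ≈ 8.833 m/s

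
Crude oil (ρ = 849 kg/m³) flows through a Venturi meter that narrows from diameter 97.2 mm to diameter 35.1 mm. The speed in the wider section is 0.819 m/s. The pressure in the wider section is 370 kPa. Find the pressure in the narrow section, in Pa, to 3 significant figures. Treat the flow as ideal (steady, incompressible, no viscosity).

354000 Pa

The volume flow rate is constant, so v₂ = (A₁/A₂)v₁ = (74.2/9.68)·0.819 = 6.28 m/s.
Along the horizontal streamline, P + ½ρv² is constant.
P₂ = P₁ − ½ρ(v₂² − v₁²) = 370000 − ½·849·(6.28² − 0.819²) = 370000 − 16500 = 354000 Pa.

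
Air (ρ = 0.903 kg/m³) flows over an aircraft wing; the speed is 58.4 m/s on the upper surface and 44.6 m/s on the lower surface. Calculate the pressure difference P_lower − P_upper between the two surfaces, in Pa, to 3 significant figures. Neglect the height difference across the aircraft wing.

ΔP = 642 Pa

With negligible Δh, P + ½ρv² is constant, so P_low − P_up = ½ρ(v_up² − v_low²).
ΔP = ½·0.903·(58.4² − 44.6²) = 642 Pa.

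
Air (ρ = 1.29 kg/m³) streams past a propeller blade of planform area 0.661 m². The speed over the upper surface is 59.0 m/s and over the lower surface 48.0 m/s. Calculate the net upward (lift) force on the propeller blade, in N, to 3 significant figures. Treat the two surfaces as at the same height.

502 N

The faster flow above has the lower pressure; Bernoulli (same height) gives ΔP = ½ρ(v_up² − v_low²).
ΔP = ½·1.29·(59.0² − 48.0²) = 759 Pa.
Lift = ΔP · A = 759 × 0.661 = 502 N.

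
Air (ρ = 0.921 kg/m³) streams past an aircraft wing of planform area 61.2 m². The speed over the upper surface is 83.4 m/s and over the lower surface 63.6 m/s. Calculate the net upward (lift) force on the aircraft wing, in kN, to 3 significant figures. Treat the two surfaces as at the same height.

F ≈ 82.0 kN

With equal heights on the two surfaces, Bernoulli gives P_lower − P_upper = ½ρ(v_upper² − v_lower²).
ΔP = ½·0.921·(83.4² − 63.6²) = 1340 Pa.
Lift = ΔP · A = 1340 × 61.2 = 82000 N.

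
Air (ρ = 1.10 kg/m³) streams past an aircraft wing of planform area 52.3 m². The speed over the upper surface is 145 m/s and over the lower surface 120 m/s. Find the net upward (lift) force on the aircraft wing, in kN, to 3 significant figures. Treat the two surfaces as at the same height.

191 kN

With equal heights on the two surfaces, Bernoulli gives P_lower − P_upper = ½ρ(v_upper² − v_lower²).
ΔP = ½·1.10·(145² − 120²) = 3640 Pa.
Lift = ΔP · A = 3640 × 52.3 = 191000 N.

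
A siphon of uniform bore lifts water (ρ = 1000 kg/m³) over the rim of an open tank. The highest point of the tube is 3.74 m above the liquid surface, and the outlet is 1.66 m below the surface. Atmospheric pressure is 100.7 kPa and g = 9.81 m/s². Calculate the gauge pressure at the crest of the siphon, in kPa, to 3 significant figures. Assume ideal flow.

P_gauge ≈ -53.0 kPa

Bernoulli surface→outlet gives ½v² = g·h_out, so v = √(2·9.81·1.66) = 5.71 m/s.
Continuity keeps v the same throughout the tube; from surface to crest, P_atm + 0 = P_top + ½ρv² + ρg·h_top.
P_top = 100700 − ½·1000·5.71² − 1000·9.81·3.74 = 47700 Pa. So P_gauge = P_top − P_atm = -53000 Pa.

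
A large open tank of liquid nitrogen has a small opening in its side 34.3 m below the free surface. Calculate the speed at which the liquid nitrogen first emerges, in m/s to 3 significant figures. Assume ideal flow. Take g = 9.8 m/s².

v ≈ 25.9 m/s

With the surface at rest and both surface and jet at atmospheric pressure, Bernoulli gives ρg h = ½ρv², so v = √(2gh) = √(2·9.8·34.3) = 25.9 m/s.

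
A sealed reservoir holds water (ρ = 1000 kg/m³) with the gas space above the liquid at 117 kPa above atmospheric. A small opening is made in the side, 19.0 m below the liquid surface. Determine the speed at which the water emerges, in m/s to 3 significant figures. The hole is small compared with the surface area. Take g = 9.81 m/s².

v = 24.6 m/s

Take point 1 at the surface (v₁ ≈ 0) and point 2 at the hole (at atmospheric pressure). Bernoulli: P₁ + ρg h = P_atm + ½ρv₂².
With P₁ − P_atm = 117000 Pa, v₂ = √(2gh + 2ΔP/ρ) = √(2·9.81·19.0 + 2·117000/1000) = 24.6 m/s.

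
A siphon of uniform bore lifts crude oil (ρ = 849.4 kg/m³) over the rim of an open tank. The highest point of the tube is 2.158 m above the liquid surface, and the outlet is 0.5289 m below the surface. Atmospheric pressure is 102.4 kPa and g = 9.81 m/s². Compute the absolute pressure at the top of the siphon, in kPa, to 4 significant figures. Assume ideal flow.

P_top ≈ 80.01 kPa

The outlet speed comes from Torricelli: v = √(2g·0.5289) = 3.221 m/s.
Continuity keeps v the same throughout the tube; from surface to crest, P_atm + 0 = P_top + ½ρv² + ρg·h_top.
P_top = 102400 − ½·849.4·3.221² − 849.4·9.81·2.158 = 80010 Pa.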